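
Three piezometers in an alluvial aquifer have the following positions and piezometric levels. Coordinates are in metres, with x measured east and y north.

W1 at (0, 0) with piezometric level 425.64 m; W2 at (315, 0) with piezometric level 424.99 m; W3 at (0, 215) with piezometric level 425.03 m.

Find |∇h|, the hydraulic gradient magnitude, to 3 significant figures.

∂h/∂x = (424.99 − 425.64) / (315 − 0) = -0.002063
∂h/∂y = (425.03 − 425.64) / (215 − 0) = -0.002837
|∇h| = √(-0.002063² + -0.002837²) = 0.003508

0.00351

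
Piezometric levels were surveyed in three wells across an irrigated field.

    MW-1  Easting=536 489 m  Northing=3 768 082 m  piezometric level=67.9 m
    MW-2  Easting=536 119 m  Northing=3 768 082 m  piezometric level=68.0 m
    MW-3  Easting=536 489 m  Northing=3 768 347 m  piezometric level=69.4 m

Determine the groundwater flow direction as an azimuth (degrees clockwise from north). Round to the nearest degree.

177°

∂h/∂x = (68.0 − 67.9) / (536119 − 536489) = -0.0002703
∂h/∂y = (69.4 − 67.9) / (3768347 − 3768082) = +0.005660
Flow direction (−∇h) has components (+0.0002703 E, -0.005660 N).
Azimuth = atan2(E, N) = atan2(+0.0002703, -0.005660) = 177.3° ≈ 177°.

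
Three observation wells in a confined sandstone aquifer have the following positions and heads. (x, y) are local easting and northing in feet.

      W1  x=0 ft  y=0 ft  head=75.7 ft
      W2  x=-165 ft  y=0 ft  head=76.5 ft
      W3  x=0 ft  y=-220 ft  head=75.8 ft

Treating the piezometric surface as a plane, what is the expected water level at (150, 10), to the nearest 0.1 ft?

∂h/∂x = (76.5 − 75.7) / (-165 − 0) = -0.004848
∂h/∂y = (75.8 − 75.7) / (-220 − 0) = -0.0004545
h(150, 10) = 75.7 + (-0.004848)·(150) + (-0.0004545)·(10) = 75.7 -0.727 -0.005 = 74.968 ft.

75.0 ft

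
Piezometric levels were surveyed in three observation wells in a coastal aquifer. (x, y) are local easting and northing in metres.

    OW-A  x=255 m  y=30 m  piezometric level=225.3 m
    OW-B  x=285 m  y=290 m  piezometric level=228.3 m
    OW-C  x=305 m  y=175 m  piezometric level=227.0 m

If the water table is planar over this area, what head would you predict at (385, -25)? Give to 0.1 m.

224.8 m

Taking OW-A as reference: OW-B−OW-A = (30, 260, +3.0); OW-C−OW-A = (50, 145, +1.7).
Solve a·Δx + b·Δy = Δh: det = 30·145 − 50·260 = -8650.
∂h/∂x = [(+3.0)·145 − (+1.7)·260] / -8650 = +0.0008092
∂h/∂y = [30·(+1.7) − 50·(+3.0)] / -8650 = +0.01145
h(385, -25) = 225.3 + (+0.0008092)·(130) + (+0.01145)·(-55) = 225.3 +0.105 -0.629 = 224.776 m.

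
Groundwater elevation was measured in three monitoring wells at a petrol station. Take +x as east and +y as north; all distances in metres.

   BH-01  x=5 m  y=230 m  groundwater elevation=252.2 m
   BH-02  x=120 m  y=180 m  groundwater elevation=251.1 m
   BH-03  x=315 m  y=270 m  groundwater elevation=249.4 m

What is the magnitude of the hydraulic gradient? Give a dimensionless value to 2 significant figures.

0.0092

Taking BH-01 as reference: BH-02−BH-01 = (115, -50, -1.1); BH-03−BH-01 = (310, 40, -2.8).
Determinant of the coordinate differences = 115·40 − 310·(-50) = 20100.
∂h/∂x = [(-1.1)·40 − (-2.8)·(-50)] / 20100 = -0.009154
∂h/∂y = [115·(-2.8) − 310·(-1.1)] / 20100 = +0.0009453
|∇h| = √(-0.009154² + 0.0009453²) = 0.009203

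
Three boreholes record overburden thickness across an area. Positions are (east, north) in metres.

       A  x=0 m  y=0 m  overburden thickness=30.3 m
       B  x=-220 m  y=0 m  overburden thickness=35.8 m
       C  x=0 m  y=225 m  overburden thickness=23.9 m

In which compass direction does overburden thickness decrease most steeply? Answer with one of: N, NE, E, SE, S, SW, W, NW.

NE

∂d/∂x = (35.8 − 30.3) / (-220 − 0) = -0.02500
∂d/∂y = (23.9 − 30.3) / (225 − 0) = -0.02844
Steepest decrease is along −∇f = (+0.02500 E, +0.02844 N) → northeast.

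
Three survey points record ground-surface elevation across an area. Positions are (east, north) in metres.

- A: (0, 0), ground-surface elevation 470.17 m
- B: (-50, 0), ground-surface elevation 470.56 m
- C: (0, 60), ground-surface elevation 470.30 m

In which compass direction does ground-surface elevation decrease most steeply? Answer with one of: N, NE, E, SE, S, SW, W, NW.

∂z/∂x = (470.56 − 470.17) / (-50 − 0) = -0.007800
∂z/∂y = (470.30 − 470.17) / (60 − 0) = +0.002167
Steepest decrease is along −∇f = (+0.007800 E, -0.002167 N) → east.

E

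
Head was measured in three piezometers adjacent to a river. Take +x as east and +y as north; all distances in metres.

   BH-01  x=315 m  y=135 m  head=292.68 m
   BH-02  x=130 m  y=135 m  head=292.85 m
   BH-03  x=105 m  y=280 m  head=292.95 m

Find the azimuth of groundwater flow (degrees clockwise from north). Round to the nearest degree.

Three-point gradient (reference BH-01): Δ to BH-02 = (-185, 0, +0.17), Δ to BH-03 = (-210, 145, +0.27).
∂h/∂x = -0.0009189, ∂h/∂y = +0.0005312 (det = -26825).
Flow direction (−∇h) has components (+0.0009189 E, -0.0005312 N).
Azimuth = atan2(E, N) = atan2(+0.0009189, -0.0005312) = 120.0° ≈ 120°.

120°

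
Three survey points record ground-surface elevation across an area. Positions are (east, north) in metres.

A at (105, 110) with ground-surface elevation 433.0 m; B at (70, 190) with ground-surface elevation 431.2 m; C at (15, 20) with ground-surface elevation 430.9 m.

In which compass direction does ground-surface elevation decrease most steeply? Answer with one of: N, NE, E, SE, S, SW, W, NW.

W

Differences from A: to B (Δx, Δy, Δh) = (-35, 80, -1.8); to C = (-90, -90, -2.1).
Determinant of the coordinate differences = (-35)·(-90) − (-90)·80 = 10350.
∂z/∂x = [(-1.8)·(-90) − (-2.1)·80] / 10350 = +0.03188
∂z/∂y = [(-35)·(-2.1) − (-90)·(-1.8)] / 10350 = -0.008551
Steepest decrease is along −∇f = (-0.03188 E, +0.008551 N) → west.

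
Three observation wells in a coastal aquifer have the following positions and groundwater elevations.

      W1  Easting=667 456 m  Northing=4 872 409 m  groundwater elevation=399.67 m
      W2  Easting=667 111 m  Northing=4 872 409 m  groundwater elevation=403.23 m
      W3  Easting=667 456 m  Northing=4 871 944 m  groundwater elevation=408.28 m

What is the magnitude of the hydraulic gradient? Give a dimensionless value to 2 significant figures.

0.021

∂h/∂x = (403.23 − 399.67) / (667111 − 667456) = -0.01032
∂h/∂y = (408.28 − 399.67) / (4871944 − 4872409) = -0.01852
|∇h| = √(-0.01032² + -0.01852²) = 0.0212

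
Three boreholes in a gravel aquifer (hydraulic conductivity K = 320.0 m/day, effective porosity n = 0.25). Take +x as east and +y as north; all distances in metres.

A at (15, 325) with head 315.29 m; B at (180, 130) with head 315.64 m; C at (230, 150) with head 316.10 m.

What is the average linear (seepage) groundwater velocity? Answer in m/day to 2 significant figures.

With h = a·x + b·y + c and A as origin, the differences give:
  165·a + (-195)·b = +0.35
  215·a + (-175)·b = +0.81
Eliminate b (×(-175) and ×(-195), subtract): 13050·a = 96.700 → a = ∂h/∂x = +0.007410
Back-substitute: b = ∂h/∂y = +0.004475.
|∇h| = √(0.007410² + 0.004475²) = 0.008656
Seepage velocity v = K·i/n = 320.0 × 0.008656 / 0.25 = 11.08 m/day.

11 m/day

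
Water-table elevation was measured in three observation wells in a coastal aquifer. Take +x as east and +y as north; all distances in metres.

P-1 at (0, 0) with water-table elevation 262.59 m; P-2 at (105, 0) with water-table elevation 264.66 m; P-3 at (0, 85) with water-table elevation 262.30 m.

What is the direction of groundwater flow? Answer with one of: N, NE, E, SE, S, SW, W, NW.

W

∂h/∂x = (264.66 − 262.59) / (105 − 0) = +0.01971
∂h/∂y = (262.30 − 262.59) / (85 − 0) = -0.003412
Flow = −∇h = (-0.01971 east, +0.003412 north), which points west.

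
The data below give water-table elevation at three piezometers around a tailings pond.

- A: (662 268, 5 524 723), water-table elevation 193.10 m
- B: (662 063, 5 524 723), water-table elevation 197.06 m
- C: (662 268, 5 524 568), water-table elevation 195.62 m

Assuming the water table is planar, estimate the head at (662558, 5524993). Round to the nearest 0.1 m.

183.1 m

∂h/∂x = (197.06 − 193.10) / (662063 − 662268) = -0.01932
∂h/∂y = (195.62 − 193.10) / (5524568 − 5524723) = -0.01626
h(662558, 5524993) = 193.10 + (-0.01932)·(290) + (-0.01626)·(270) = 193.10 -5.602 -4.390 = 183.108 m.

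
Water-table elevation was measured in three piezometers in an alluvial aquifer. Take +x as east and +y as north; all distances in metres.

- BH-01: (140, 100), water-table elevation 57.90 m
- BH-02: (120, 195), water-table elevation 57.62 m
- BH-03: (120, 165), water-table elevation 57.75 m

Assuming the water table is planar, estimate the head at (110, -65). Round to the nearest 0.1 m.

58.8 m

Three-point gradient (reference BH-01): Δ to BH-02 = (-20, 95, -0.28), Δ to BH-03 = (-20, 65, -0.15).
∂h/∂x = -0.006583, ∂h/∂y = -0.004333 (det = 600).
h(110, -65) = 57.90 + (-0.006583)·(-30) + (-0.004333)·(-165) = 57.90 +0.198 +0.715 = 58.813 m.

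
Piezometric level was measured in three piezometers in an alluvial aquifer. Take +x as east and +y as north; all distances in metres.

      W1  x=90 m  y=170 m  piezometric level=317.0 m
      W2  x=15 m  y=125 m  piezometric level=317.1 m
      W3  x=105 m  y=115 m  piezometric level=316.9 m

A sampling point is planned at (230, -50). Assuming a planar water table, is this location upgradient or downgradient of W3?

downgradient

With h = a·x + b·y + c and W1 as origin, the differences give:
  (-75)·a + (-45)·b = +0.1
  15·a + (-55)·b = -0.1
Eliminate b (×(-55) and ×(-45), subtract): 4800·a = -10.00 → a = ∂h/∂x = -0.002083
Back-substitute: b = ∂h/∂y = +0.001250.
Head at (230, -50) = 317.0 + (-0.002083)·(140) + (+0.001250)·(-220) = 316.43 m.
That is lower than the 316.9 m at W3, so the point is downgradient.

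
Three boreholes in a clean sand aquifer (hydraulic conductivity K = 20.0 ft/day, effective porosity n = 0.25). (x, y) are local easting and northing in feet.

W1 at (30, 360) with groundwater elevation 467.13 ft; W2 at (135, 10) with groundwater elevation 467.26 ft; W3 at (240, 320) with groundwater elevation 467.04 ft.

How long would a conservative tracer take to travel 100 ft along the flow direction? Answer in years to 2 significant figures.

4.6 years

Three-point gradient (reference W1): Δ to W2 = (105, -350, +0.13), Δ to W3 = (210, -40, -0.09).
∂h/∂x = -0.0005296, ∂h/∂y = -0.0005303 (det = 69300).
|∇h| = √(-0.0005296² + -0.0005303²) = 0.0007495
Seepage velocity v = K·i/n = 20.0 × 0.0007495 / 0.25 = 0.05996 ft/day.
t = 100 / 0.05996 = 1668 days = 4.57 years.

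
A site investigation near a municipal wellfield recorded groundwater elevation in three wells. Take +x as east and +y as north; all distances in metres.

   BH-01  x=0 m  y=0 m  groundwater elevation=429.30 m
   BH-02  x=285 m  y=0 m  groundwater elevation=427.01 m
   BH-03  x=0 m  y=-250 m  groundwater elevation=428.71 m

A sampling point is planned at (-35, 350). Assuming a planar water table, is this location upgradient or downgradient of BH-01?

upgradient

∂h/∂x = (427.01 − 429.30) / (285 − 0) = -0.008035
∂h/∂y = (428.71 − 429.30) / (-250 − 0) = +0.002360
Head at (-35, 350) = 429.30 + (-0.008035)·(-35) + (+0.002360)·(350) = 430.41 m.
That is higher than the 429.30 m at BH-01, so the point is upgradient.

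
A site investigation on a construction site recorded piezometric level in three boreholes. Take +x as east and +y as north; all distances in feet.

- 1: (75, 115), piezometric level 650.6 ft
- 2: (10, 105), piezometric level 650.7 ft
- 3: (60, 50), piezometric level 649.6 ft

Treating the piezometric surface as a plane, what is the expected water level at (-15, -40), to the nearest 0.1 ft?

648.4 ft

Taking 1 as reference: 2−1 = (-65, -10, +0.1); 3−1 = (-15, -65, -1.0).
Solve a·Δx + b·Δy = Δh: det = (-65)·(-65) − (-15)·(-10) = 4075.
∂h/∂x = [(+0.1)·(-65) − (-1.0)·(-10)] / 4075 = -0.004049
∂h/∂y = [(-65)·(-1.0) − (-15)·(+0.1)] / 4075 = +0.01632
h(-15, -40) = 650.6 + (-0.004049)·(-90) + (+0.01632)·(-155) = 650.6 +0.364 -2.529 = 648.435 ft.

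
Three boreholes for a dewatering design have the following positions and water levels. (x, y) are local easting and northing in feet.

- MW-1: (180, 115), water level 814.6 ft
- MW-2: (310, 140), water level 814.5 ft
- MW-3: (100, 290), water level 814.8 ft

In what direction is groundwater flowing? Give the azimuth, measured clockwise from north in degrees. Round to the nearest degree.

With h = a·x + b·y + c and MW-1 as origin, the differences give:
  130·a + 25·b = -0.1
  (-80)·a + 175·b = +0.2
Eliminate b (×175 and ×25, subtract): 24750·a = -22.50 → a = ∂h/∂x = -0.0009091
Back-substitute: b = ∂h/∂y = +0.0007273.
Flow direction (−∇h) has components (+0.0009091 E, -0.0007273 N).
Azimuth = atan2(E, N) = atan2(+0.0009091, -0.0007273) = 128.7° ≈ 129°.

129°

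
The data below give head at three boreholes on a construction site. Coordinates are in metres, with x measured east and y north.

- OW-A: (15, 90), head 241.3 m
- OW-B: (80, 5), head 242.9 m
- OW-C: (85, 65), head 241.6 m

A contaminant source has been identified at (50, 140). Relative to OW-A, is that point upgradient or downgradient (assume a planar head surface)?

downgradient

Taking OW-A as reference: OW-B−OW-A = (65, -85, +1.6); OW-C−OW-A = (70, -25, +0.3).
Determinant of the coordinate differences = 65·(-25) − 70·(-85) = 4325.
∂h/∂x = [(+1.6)·(-25) − (+0.3)·(-85)] / 4325 = -0.003353
∂h/∂y = [65·(+0.3) − 70·(+1.6)] / 4325 = -0.02139
Head at (50, 140) = 241.3 + (-0.003353)·(35) + (-0.02139)·(50) = 240.11 m.
That is lower than the 241.3 m at OW-A, so the point is downgradient.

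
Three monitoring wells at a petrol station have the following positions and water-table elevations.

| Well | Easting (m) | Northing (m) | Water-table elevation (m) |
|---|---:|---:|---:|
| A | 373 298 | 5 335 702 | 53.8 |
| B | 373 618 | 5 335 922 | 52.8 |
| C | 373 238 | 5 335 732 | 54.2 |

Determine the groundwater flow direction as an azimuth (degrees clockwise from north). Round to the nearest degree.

120°

With h = a·x + b·y + c and A as origin, the differences give:
  320·a + 220·b = -1.0
  (-60)·a + 30·b = +0.4
Eliminate b (×30 and ×220, subtract): 22800·a = -118.00 → a = ∂h/∂x = -0.005175
Back-substitute: b = ∂h/∂y = +0.002982.
Flow direction (−∇h) has components (+0.005175 E, -0.002982 N).
Azimuth = atan2(E, N) = atan2(+0.005175, -0.002982) = 120.0° ≈ 120°.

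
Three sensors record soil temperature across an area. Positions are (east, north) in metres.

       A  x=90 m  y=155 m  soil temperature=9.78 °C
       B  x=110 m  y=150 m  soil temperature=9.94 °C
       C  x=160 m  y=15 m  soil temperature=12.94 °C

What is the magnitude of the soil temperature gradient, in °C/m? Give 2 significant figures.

Taking A as reference: B−A = (20, -5, +0.16); C−A = (70, -140, +3.16).
Solve a·Δx + b·Δy = ΔT: det = 20·(-140) − 70·(-5) = -2450.
∂T/∂x = [(+0.16)·(-140) − (+3.16)·(-5)] / -2450 = +0.002694
∂T/∂y = [20·(+3.16) − 70·(+0.16)] / -2450 = -0.02122
|∇f| = √(0.002694² + -0.02122²) = 0.02139 °C/m

0.021 °C/m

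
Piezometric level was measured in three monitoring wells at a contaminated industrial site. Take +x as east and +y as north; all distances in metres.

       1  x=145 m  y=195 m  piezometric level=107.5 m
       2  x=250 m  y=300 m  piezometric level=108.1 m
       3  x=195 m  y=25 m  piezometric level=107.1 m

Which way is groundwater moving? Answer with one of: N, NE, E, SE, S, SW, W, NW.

SW

Differences from 1: to 2 (Δx, Δy, Δh) = (105, 105, +0.6); to 3 = (50, -170, -0.4).
Solve a·Δx + b·Δy = Δh: det = 105·(-170) − 50·105 = -23100.
∂h/∂x = [(+0.6)·(-170) − (-0.4)·105] / -23100 = +0.002597
∂h/∂y = [105·(-0.4) − 50·(+0.6)] / -23100 = +0.003117
Flow = −∇h = (-0.002597 east, -0.003117 north), which points southwest.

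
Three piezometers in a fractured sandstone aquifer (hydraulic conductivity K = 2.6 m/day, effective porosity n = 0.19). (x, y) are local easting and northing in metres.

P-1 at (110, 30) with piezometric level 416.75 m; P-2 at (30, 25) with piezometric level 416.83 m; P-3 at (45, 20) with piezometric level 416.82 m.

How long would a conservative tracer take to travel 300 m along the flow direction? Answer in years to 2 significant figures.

With h = a·x + b·y + c and P-1 as origin, the differences give:
  (-80)·a + (-5)·b = +0.08
  (-65)·a + (-10)·b = +0.07
Eliminate b (×(-10) and ×(-5), subtract): 475·a = -0.450 → a = ∂h/∂x = -0.0009474
Back-substitute: b = ∂h/∂y = -0.0008421.
|∇h| = √(-0.0009474² + -0.0008421²) = 0.001268
Seepage velocity v = K·i/n = 2.6 × 0.001268 / 0.19 = 0.01735 m/day.
t = 300 / 0.01735 = 1.729e+04 days = 47.3 years.

47 years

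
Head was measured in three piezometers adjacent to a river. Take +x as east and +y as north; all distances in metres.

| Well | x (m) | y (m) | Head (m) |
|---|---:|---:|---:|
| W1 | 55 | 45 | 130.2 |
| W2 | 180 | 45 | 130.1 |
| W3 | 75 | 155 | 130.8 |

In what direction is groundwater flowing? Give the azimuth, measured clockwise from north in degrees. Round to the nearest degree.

172°

Differences from W1: to W2 (Δx, Δy, Δh) = (125, 0, -0.1); to W3 = (20, 110, +0.6).
Determinant of the coordinate differences = 125·110 − 20·0 = 13750.
∂h/∂x = [(-0.1)·110 − (+0.6)·0] / 13750 = -0.0008000
∂h/∂y = [125·(+0.6) − 20·(-0.1)] / 13750 = +0.005600
Flow direction (−∇h) has components (+0.0008000 E, -0.005600 N).
Azimuth = atan2(E, N) = atan2(+0.0008000, -0.005600) = 171.9° ≈ 172°.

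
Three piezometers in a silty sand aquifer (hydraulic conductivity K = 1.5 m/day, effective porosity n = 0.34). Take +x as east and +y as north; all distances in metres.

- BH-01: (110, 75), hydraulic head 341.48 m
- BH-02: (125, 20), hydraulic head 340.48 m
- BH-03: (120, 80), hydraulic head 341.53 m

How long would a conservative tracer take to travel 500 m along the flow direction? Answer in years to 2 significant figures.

Differences from BH-01: to BH-02 (Δx, Δy, Δh) = (15, -55, -1.00); to BH-03 = (10, 5, +0.05).
Solve a·Δx + b·Δy = Δh: det = 15·5 − 10·(-55) = 625.
∂h/∂x = [(-1.00)·5 − (+0.05)·(-55)] / 625 = -0.003600
∂h/∂y = [15·(+0.05) − 10·(-1.00)] / 625 = +0.01720
|∇h| = √(-0.003600² + 0.01720²) = 0.01757
Seepage velocity v = K·i/n = 1.5 × 0.01757 / 0.34 = 0.07751 m/day.
t = 500 / 0.07751 = 6451 days = 17.7 years.

18 years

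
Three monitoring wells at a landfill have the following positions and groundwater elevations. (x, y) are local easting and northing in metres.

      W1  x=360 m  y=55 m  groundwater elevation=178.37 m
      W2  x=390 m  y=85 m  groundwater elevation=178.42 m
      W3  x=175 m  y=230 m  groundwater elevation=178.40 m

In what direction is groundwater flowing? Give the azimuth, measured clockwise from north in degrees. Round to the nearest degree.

With h = a·x + b·y + c and W1 as origin, the differences give:
  30·a + 30·b = +0.05
  (-185)·a + 175·b = +0.03
Eliminate b (×175 and ×30, subtract): 10800·a = 7.850 → a = ∂h/∂x = +0.0007269
Back-substitute: b = ∂h/∂y = +0.0009398.
Flow direction (−∇h) has components (-0.0007269 E, -0.0009398 N).
Azimuth = atan2(E, N) = atan2(-0.0007269, -0.0009398) = 217.7° ≈ 218°.

218°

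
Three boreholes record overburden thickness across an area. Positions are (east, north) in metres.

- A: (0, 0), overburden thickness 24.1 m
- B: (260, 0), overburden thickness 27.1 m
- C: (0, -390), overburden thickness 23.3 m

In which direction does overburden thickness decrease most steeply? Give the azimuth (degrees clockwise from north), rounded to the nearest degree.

∂d/∂x = (27.1 − 24.1) / (260 − 0) = +0.01154
∂d/∂y = (23.3 − 24.1) / (-390 − 0) = +0.002051
Steepest decrease is along −∇f: components (-0.01154 E, -0.002051 N).
Azimuth = atan2(-0.01154, -0.002051) = 259.9° ≈ 260°.

260°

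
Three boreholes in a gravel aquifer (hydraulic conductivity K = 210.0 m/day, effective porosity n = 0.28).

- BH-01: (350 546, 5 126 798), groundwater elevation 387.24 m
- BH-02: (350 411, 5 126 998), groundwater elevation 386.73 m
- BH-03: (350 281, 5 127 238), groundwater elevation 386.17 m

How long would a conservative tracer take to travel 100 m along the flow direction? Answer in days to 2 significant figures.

Differences from BH-01: to BH-02 (Δx, Δy, Δh) = (-135, 200, -0.51); to BH-03 = (-265, 440, -1.07).
Determinant of the coordinate differences = (-135)·440 − (-265)·200 = -6400.
∂h/∂x = [(-0.51)·440 − (-1.07)·200] / -6400 = +0.001625
∂h/∂y = [(-135)·(-1.07) − (-265)·(-0.51)] / -6400 = -0.001453
|∇h| = √(0.001625² + -0.001453²) = 0.00218
Seepage velocity v = K·i/n = 210.0 × 0.00218 / 0.28 = 1.635 m/day.
t = 100 / 1.635 = 61.16 days.

61 days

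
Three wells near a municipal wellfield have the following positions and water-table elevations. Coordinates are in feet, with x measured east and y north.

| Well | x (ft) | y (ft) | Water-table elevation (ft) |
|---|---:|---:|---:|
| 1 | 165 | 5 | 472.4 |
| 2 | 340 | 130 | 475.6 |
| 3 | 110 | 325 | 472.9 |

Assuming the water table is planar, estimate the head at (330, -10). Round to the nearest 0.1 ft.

Differences from 1: to 2 (Δx, Δy, Δh) = (175, 125, +3.2); to 3 = (-55, 320, +0.5).
Determinant of the coordinate differences = 175·320 − (-55)·125 = 62875.
∂h/∂x = [(+3.2)·320 − (+0.5)·125] / 62875 = +0.01529
∂h/∂y = [175·(+0.5) − (-55)·(+3.2)] / 62875 = +0.004191
h(330, -10) = 472.4 + (+0.01529)·(165) + (+0.004191)·(-15) = 472.4 +2.523 -0.063 = 474.860 ft.

474.9 ft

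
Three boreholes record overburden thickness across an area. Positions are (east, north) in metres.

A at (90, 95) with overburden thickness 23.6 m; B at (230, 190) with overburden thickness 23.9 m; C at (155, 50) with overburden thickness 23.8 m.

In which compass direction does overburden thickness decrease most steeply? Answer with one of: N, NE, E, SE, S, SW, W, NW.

W

Three-point gradient (reference A): Δ to B = (140, 95, +0.3), Δ to C = (65, -45, +0.2).
∂d/∂x = +0.002605, ∂d/∂y = -0.0006814 (det = -12475).
Steepest decrease is along −∇f = (-0.002605 E, +0.0006814 N) → west.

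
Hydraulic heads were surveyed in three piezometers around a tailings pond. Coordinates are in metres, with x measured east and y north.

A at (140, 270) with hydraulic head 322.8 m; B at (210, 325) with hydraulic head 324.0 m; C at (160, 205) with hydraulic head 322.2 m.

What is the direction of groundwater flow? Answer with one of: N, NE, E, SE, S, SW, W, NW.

SW

With h = a·x + b·y + c and A as origin, the differences give:
  70·a + 55·b = +1.2
  20·a + (-65)·b = -0.6
Eliminate b (×(-65) and ×55, subtract): -5650·a = -45.00 → a = ∂h/∂x = +0.007965
Back-substitute: b = ∂h/∂y = +0.01168.
Flow = −∇h = (-0.007965 east, -0.01168 north), which points southwest.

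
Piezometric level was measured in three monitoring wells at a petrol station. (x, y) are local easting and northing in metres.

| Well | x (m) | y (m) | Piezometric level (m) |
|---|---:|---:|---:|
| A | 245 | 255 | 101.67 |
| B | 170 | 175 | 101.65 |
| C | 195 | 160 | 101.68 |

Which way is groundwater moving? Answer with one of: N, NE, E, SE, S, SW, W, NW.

NW

With h = a·x + b·y + c and A as origin, the differences give:
  (-75)·a + (-80)·b = -0.02
  (-50)·a + (-95)·b = +0.01
Eliminate b (×(-95) and ×(-80), subtract): 3125·a = 2.700 → a = ∂h/∂x = +0.0008640
Back-substitute: b = ∂h/∂y = -0.0005600.
Flow = −∇h = (-0.0008640 east, +0.0005600 north), which points northwest.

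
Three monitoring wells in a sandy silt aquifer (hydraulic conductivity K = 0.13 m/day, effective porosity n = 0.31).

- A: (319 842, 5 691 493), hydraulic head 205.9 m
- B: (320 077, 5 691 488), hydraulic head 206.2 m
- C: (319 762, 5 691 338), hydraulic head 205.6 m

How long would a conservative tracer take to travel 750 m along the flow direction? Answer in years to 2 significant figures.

2700 years

With h = a·x + b·y + c and A as origin, the differences give:
  235·a + (-5)·b = +0.3
  (-80)·a + (-155)·b = -0.3
Eliminate b (×(-155) and ×(-5), subtract): -36825·a = -48.00 → a = ∂h/∂x = +0.001303
Back-substitute: b = ∂h/∂y = +0.001263.
|∇h| = √(0.001303² + 0.001263²) = 0.001815
Seepage velocity v = K·i/n = 0.13 × 0.001815 / 0.31 = 0.0007611 m/day.
t = 750 / 0.0007611 = 9.854e+05 days = 2.7e+03 years.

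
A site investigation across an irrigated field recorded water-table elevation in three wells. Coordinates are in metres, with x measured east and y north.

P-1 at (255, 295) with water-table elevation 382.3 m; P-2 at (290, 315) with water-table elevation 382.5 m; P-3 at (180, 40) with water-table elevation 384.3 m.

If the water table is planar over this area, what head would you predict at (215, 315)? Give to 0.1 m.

Taking P-1 as reference: P-2−P-1 = (35, 20, +0.2); P-3−P-1 = (-75, -255, +2.0).
Solve a·Δx + b·Δy = Δh: det = 35·(-255) − (-75)·20 = -7425.
∂h/∂x = [(+0.2)·(-255) − (+2.0)·20] / -7425 = +0.01226
∂h/∂y = [35·(+2.0) − (-75)·(+0.2)] / -7425 = -0.01145
h(215, 315) = 382.3 + (+0.01226)·(-40) + (-0.01145)·(20) = 382.3 -0.490 -0.229 = 381.581 m.

381.6 m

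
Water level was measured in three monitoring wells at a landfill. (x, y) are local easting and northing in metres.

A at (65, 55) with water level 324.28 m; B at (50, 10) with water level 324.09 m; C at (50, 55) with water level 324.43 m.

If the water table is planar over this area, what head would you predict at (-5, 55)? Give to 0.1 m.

With h = a·x + b·y + c and A as origin, the differences give:
  (-15)·a + (-45)·b = -0.19
  (-15)·a + 0·b = +0.15
Eliminate b (×0 and ×(-45), subtract): -675·a = 6.750 → a = ∂h/∂x = -0.01000
Back-substitute: b = ∂h/∂y = +0.007556.
h(-5, 55) = 324.28 + (-0.01000)·(-70) + (+0.007556)·(0) = 324.28 +0.700 +0.000 = 324.980 m.

325.0 m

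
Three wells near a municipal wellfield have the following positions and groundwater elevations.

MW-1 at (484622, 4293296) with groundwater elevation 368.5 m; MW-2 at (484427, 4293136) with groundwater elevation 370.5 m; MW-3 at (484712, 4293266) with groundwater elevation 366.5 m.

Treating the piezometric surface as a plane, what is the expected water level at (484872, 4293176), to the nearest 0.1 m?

With h = a·x + b·y + c and MW-1 as origin, the differences give:
  (-195)·a + (-160)·b = +2.0
  90·a + (-30)·b = -2.0
Eliminate b (×(-30) and ×(-160), subtract): 20250·a = -380.00 → a = ∂h/∂x = -0.01877
Back-substitute: b = ∂h/∂y = +0.01037.
h(484872, 4293176) = 368.5 + (-0.01877)·(250) + (+0.01037)·(-120) = 368.5 -4.691 -1.244 = 362.564 m.

362.6 m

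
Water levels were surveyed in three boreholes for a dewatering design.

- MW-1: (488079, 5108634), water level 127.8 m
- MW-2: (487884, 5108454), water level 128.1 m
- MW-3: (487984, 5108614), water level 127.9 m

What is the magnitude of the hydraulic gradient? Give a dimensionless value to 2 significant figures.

0.0011

Differences from MW-1: to MW-2 (Δx, Δy, Δh) = (-195, -180, +0.3); to MW-3 = (-95, -20, +0.1).
Solve a·Δx + b·Δy = Δh: det = (-195)·(-20) − (-95)·(-180) = -13200.
∂h/∂x = [(+0.3)·(-20) − (+0.1)·(-180)] / -13200 = -0.0009091
∂h/∂y = [(-195)·(+0.1) − (-95)·(+0.3)] / -13200 = -0.0006818
|∇h| = √(-0.0009091² + -0.0006818²) = 0.001136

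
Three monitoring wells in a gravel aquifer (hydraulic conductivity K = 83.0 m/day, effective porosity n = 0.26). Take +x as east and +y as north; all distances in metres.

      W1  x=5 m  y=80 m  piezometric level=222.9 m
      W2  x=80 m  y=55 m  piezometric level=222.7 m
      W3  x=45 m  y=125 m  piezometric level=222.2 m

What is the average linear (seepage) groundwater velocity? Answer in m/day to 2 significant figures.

3.8 m/day

Taking W1 as reference: W2−W1 = (75, -25, -0.2); W3−W1 = (40, 45, -0.7).
Solve a·Δx + b·Δy = Δh: det = 75·45 − 40·(-25) = 4375.
∂h/∂x = [(-0.2)·45 − (-0.7)·(-25)] / 4375 = -0.006057
∂h/∂y = [75·(-0.7) − 40·(-0.2)] / 4375 = -0.01017
|∇h| = √(-0.006057² + -0.01017²) = 0.01184
Seepage velocity v = K·i/n = 83.0 × 0.01184 / 0.26 = 3.78 m/day.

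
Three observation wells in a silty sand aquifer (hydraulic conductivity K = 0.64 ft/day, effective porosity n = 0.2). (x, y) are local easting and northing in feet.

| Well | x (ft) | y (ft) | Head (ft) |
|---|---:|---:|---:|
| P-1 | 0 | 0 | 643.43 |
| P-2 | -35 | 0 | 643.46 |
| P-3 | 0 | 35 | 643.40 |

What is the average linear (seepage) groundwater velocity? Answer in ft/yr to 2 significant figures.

∂h/∂x = (643.46 − 643.43) / (-35 − 0) = -0.0008571
∂h/∂y = (643.40 − 643.43) / (35 − 0) = -0.0008571
|∇h| = √(-0.0008571² + -0.0008571²) = 0.001212
Seepage velocity v = K·i/n = 0.64 × 0.001212 / 0.2 = 0.003878 ft/day = 1.416 ft/yr.

1.4 ft/yr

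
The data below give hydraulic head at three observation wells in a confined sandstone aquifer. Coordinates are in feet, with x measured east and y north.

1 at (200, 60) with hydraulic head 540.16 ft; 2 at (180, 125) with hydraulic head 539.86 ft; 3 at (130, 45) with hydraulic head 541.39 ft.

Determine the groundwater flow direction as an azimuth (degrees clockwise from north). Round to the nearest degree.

With h = a·x + b·y + c and 1 as origin, the differences give:
  (-20)·a + 65·b = -0.30
  (-70)·a + (-15)·b = +1.23
Eliminate b (×(-15) and ×65, subtract): 4850·a = -75.450 → a = ∂h/∂x = -0.01556
Back-substitute: b = ∂h/∂y = -0.009402.
Flow direction (−∇h) has components (+0.01556 E, +0.009402 N).
Azimuth = atan2(E, N) = atan2(+0.01556, +0.009402) = 58.9° ≈ 059°.

059°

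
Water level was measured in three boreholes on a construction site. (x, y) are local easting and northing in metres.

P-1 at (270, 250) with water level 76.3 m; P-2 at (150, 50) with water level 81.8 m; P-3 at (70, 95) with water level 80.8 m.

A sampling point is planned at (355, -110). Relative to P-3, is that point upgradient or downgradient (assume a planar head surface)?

Differences from P-1: to P-2 (Δx, Δy, Δh) = (-120, -200, +5.5); to P-3 = (-200, -155, +4.5).
Solve a·Δx + b·Δy = Δh: det = (-120)·(-155) − (-200)·(-200) = -21400.
∂h/∂x = [(+5.5)·(-155) − (+4.5)·(-200)] / -21400 = -0.002220
∂h/∂y = [(-120)·(+4.5) − (-200)·(+5.5)] / -21400 = -0.02617
Head at (355, -110) = 76.3 + (-0.002220)·(85) + (-0.02617)·(-360) = 85.53 m.
That is higher than the 80.8 m at P-3, so the point is upgradient.

upgradient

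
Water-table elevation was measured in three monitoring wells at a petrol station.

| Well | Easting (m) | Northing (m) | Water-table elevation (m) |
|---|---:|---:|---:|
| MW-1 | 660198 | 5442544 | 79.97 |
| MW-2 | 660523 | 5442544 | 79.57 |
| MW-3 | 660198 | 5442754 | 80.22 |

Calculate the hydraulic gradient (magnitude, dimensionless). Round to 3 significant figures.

∂h/∂x = (79.57 − 79.97) / (660523 − 660198) = -0.001231
∂h/∂y = (80.22 − 79.97) / (5442754 − 5442544) = +0.001190
|∇h| = √(-0.001231² + 0.001190²) = 0.001712

0.00171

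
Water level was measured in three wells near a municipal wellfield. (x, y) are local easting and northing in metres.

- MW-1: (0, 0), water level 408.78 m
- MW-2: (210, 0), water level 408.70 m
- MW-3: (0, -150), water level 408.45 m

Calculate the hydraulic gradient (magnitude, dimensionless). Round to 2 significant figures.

0.0022

∂h/∂x = (408.70 − 408.78) / (210 − 0) = -0.0003810
∂h/∂y = (408.45 − 408.78) / (-150 − 0) = +0.002200
|∇h| = √(-0.0003810² + 0.002200²) = 0.002233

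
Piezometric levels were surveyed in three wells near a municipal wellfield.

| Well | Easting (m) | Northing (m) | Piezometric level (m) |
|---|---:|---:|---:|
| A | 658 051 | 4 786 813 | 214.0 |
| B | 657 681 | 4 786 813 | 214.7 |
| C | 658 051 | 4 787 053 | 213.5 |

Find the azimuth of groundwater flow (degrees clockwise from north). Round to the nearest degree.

042°

∂h/∂x = (214.7 − 214.0) / (657681 − 658051) = -0.001892
∂h/∂y = (213.5 − 214.0) / (4787053 − 4786813) = -0.002083
Flow direction (−∇h) has components (+0.001892 E, +0.002083 N).
Azimuth = atan2(E, N) = atan2(+0.001892, +0.002083) = 42.2° ≈ 042°.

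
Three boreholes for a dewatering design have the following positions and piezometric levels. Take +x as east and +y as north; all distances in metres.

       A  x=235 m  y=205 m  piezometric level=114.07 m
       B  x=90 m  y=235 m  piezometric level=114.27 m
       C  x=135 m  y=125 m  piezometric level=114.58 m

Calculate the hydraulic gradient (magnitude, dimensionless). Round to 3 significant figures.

Taking A as reference: B−A = (-145, 30, +0.20); C−A = (-100, -80, +0.51).
Determinant of the coordinate differences = (-145)·(-80) − (-100)·30 = 14600.
∂h/∂x = [(+0.20)·(-80) − (+0.51)·30] / 14600 = -0.002144
∂h/∂y = [(-145)·(+0.51) − (-100)·(+0.20)] / 14600 = -0.003695
|∇h| = √(-0.002144² + -0.003695²) = 0.004272

0.00427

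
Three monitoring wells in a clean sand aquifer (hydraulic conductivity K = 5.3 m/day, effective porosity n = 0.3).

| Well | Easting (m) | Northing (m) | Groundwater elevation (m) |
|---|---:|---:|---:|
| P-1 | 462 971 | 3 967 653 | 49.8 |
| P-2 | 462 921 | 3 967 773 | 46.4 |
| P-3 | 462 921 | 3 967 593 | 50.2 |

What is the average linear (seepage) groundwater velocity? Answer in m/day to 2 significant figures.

Taking P-1 as reference: P-2−P-1 = (-50, 120, -3.4); P-3−P-1 = (-50, -60, +0.4).
Determinant of the coordinate differences = (-50)·(-60) − (-50)·120 = 9000.
∂h/∂x = [(-3.4)·(-60) − (+0.4)·120] / 9000 = +0.01733
∂h/∂y = [(-50)·(+0.4) − (-50)·(-3.4)] / 9000 = -0.02111
|∇h| = √(0.01733² + -0.02111²) = 0.02731
Seepage velocity v = K·i/n = 5.3 × 0.02731 / 0.3 = 0.4825 m/day.

0.48 m/day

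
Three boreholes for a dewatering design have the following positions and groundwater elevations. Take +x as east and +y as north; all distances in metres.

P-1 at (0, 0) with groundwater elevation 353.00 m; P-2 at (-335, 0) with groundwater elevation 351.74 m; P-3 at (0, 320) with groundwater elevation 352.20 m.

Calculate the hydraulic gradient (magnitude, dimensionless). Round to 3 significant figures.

∂h/∂x = (351.74 − 353.00) / (-335 − 0) = +0.003761
∂h/∂y = (352.20 − 353.00) / (320 − 0) = -0.002500
|∇h| = √(0.003761² + -0.002500²) = 0.004516

0.00452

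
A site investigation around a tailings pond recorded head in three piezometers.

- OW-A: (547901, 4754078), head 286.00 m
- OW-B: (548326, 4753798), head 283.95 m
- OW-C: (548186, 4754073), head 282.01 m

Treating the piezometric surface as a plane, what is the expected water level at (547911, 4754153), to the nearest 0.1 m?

284.8 m

Taking OW-A as reference: OW-B−OW-A = (425, -280, -2.05); OW-C−OW-A = (285, -5, -3.99).
Solve a·Δx + b·Δy = Δh: det = 425·(-5) − 285·(-280) = 77675.
∂h/∂x = [(-2.05)·(-5) − (-3.99)·(-280)] / 77675 = -0.01425
∂h/∂y = [425·(-3.99) − 285·(-2.05)] / 77675 = -0.01431
h(547911, 4754153) = 286.00 + (-0.01425)·(10) + (-0.01431)·(75) = 286.00 -0.143 -1.073 = 284.784 m.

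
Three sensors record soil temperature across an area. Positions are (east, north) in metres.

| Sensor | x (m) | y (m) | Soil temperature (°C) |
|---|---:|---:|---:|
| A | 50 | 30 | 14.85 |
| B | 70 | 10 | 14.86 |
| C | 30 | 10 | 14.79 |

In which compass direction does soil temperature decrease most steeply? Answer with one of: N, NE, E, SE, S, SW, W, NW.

Three-point gradient (reference A): Δ to B = (20, -20, +0.01), Δ to C = (-20, -20, -0.06).
∂T/∂x = +0.001750, ∂T/∂y = +0.001250 (det = -800).
Steepest decrease is along −∇f = (-0.001750 E, -0.001250 N) → southwest.

SW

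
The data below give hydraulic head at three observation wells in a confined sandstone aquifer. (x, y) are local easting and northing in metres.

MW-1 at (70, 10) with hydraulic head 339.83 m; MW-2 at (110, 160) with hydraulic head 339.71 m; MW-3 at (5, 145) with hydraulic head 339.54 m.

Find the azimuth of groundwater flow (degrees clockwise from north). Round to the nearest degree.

305°

Differences from MW-1: to MW-2 (Δx, Δy, Δh) = (40, 150, -0.12); to MW-3 = (-65, 135, -0.29).
Solve a·Δx + b·Δy = Δh: det = 40·135 − (-65)·150 = 15150.
∂h/∂x = [(-0.12)·135 − (-0.29)·150] / 15150 = +0.001802
∂h/∂y = [40·(-0.29) − (-65)·(-0.12)] / 15150 = -0.001281
Flow direction (−∇h) has components (-0.001802 E, +0.001281 N).
Azimuth = atan2(E, N) = atan2(-0.001802, +0.001281) = 305.4° ≈ 305°.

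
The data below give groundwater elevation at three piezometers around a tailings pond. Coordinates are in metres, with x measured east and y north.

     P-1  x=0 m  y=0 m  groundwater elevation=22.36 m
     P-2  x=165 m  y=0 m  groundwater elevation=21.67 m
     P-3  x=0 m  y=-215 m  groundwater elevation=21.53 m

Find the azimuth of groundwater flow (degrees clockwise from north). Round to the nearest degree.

∂h/∂x = (21.67 − 22.36) / (165 − 0) = -0.004182
∂h/∂y = (21.53 − 22.36) / (-215 − 0) = +0.003860
Flow direction (−∇h) has components (+0.004182 E, -0.003860 N).
Azimuth = atan2(E, N) = atan2(+0.004182, -0.003860) = 132.7° ≈ 133°.

133°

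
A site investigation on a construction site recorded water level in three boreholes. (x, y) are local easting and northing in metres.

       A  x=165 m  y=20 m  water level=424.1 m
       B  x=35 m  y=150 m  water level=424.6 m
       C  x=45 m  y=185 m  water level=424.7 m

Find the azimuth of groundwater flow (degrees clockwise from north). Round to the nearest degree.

166°

Three-point gradient (reference A): Δ to B = (-130, 130, +0.5), Δ to C = (-120, 165, +0.6).
∂h/∂x = -0.0007692, ∂h/∂y = +0.003077 (det = -5850).
Flow direction (−∇h) has components (+0.0007692 E, -0.003077 N).
Azimuth = atan2(E, N) = atan2(+0.0007692, -0.003077) = 166.0° ≈ 166°.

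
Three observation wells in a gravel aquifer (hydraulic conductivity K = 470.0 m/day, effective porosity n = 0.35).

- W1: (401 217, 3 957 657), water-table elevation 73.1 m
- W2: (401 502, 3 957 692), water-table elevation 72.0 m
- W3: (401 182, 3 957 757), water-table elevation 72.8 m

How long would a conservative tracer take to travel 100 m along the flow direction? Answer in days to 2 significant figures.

14 days

Taking W1 as reference: W2−W1 = (285, 35, -1.1); W3−W1 = (-35, 100, -0.3).
Solve a·Δx + b·Δy = Δh: det = 285·100 − (-35)·35 = 29725.
∂h/∂x = [(-1.1)·100 − (-0.3)·35] / 29725 = -0.003347
∂h/∂y = [285·(-0.3) − (-35)·(-1.1)] / 29725 = -0.004172
|∇h| = √(-0.003347² + -0.004172²) = 0.005349
Seepage velocity v = K·i/n = 470.0 × 0.005349 / 0.35 = 7.183 m/day.
t = 100 / 7.183 = 13.92 days.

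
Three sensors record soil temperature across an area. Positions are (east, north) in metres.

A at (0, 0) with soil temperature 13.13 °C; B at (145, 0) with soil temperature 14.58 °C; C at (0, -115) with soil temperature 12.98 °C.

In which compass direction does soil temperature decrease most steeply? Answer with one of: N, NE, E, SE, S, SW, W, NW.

W

∂T/∂x = (14.58 − 13.13) / (145 − 0) = +0.01000
∂T/∂y = (12.98 − 13.13) / (-115 − 0) = +0.001304
Steepest decrease is along −∇f = (-0.01000 E, -0.001304 N) → west.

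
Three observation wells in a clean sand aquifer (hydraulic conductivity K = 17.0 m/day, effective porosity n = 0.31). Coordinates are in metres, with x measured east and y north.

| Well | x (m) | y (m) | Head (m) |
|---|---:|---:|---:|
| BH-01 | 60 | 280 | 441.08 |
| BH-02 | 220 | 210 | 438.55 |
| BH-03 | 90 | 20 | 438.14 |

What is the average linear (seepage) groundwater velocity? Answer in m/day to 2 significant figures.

Three-point gradient (reference BH-01): Δ to BH-02 = (160, -70, -2.53), Δ to BH-03 = (30, -260, -2.94).
∂h/∂x = -0.01144, ∂h/∂y = +0.009987 (det = -39500).
|∇h| = √(-0.01144² + 0.009987²) = 0.01519
Seepage velocity v = K·i/n = 17.0 × 0.01519 / 0.31 = 0.833 m/day.

0.83 m/day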